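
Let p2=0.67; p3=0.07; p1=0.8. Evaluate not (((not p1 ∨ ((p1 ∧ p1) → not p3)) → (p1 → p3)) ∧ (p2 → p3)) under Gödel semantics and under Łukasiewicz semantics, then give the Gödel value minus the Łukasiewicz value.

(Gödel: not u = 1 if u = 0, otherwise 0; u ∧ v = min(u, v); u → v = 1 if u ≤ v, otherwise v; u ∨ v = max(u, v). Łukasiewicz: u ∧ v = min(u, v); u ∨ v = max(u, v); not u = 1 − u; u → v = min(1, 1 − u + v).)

Gödel evaluation:
  not p1: Gödel ¬ of 0.8 = 0 (operand ≠ 0)
  (p1 ∧ p1) = min(0.8, 0.8) = 0.8
  not p3: Gödel ¬ of 0.07 = 0 (operand ≠ 0)
  ((p1 ∧ p1) → not p3): 0.8 > 0, so result = 0
  (not p1 ∨ ((p1 ∧ p1) → not p3)) = max(0, 0) = 0
  (p1 → p3): 0.8 > 0.07, so result = 0.07
  ((not p1 ∨ ((p1 ∧ p1) → not p3)) → (p1 → p3)): 0 ≤ 0.07, so result = 1
  (p2 → p3): 0.67 > 0.07, so result = 0.07
  (((not p1 ∨ ((p1 ∧ p1) → not p3)) → (p1 → p3)) ∧ (p2 → p3)) = min(1, 0.07) = 0.07
  not (((not p1 ∨ ((p1 ∧ p1) → not p3)) → (p1 → p3)) ∧ (p2 → p3)): Gödel ¬ of 0.07 = 0 (operand ≠ 0)
  Gödel value = 0
Łukasiewicz evaluation:
  not p1: Łukasiewicz ¬ gives 1 − 0.8 = 0.2
  (p1 ∧ p1) = min(0.8, 0.8) = 0.8
  not p3: Łukasiewicz ¬ gives 1 − 0.07 = 0.93
  ((p1 ∧ p1) → not p3): min(1, 1 − 0.8 + 0.93) = 1
  (not p1 ∨ ((p1 ∧ p1) → not p3)) = max(0.2, 1) = 1
  (p1 → p3): min(1, 1 − 0.8 + 0.07) = 0.27
  ((not p1 ∨ ((p1 ∧ p1) → not p3)) → (p1 → p3)): min(1, 1 − 1 + 0.27) = 0.27
  (p2 → p3): min(1, 1 − 0.67 + 0.07) = 0.4
  (((not p1 ∨ ((p1 ∧ p1) → not p3)) → (p1 → p3)) ∧ (p2 → p3)) = min(0.27, 0.4) = 0.27
  not (((not p1 ∨ ((p1 ∧ p1) → not p3)) → (p1 → p3)) ∧ (p2 → p3)): Łukasiewicz ¬ gives 1 − 0.27 = 0.73
  Łukasiewicz value = 0.73
Difference: 0 − 0.73 = -0.73

-0.73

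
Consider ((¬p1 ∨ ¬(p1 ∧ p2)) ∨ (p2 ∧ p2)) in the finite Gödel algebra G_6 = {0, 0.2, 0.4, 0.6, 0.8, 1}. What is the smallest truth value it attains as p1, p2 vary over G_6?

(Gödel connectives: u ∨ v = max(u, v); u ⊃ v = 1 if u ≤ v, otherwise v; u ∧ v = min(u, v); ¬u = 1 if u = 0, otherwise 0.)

The minimum is attained at p1 = 0.2, p2 = 0.2:
  ¬p1: Gödel ¬ of 0.2 = 0 (operand ≠ 0)
  (p1 ∧ p2) = min(0.2, 0.2) = 0.2
  ¬(p1 ∧ p2): Gödel ¬ of 0.2 = 0 (operand ≠ 0)
  (¬p1 ∨ ¬(p1 ∧ p2)) = max(0, 0) = 0
  (p2 ∧ p2) = min(0.2, 0.2) = 0.2
  ((¬p1 ∨ ¬(p1 ∧ p2)) ∨ (p2 ∧ p2)) = max(0, 0.2) = 0.2
Checking all 36 assignments confirms none give a value below 0.20.

0.20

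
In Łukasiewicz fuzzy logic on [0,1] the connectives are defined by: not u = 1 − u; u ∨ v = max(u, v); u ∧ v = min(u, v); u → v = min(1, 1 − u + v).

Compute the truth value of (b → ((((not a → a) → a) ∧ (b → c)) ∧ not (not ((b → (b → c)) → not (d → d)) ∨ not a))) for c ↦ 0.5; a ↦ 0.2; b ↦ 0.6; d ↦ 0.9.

not a: Łukasiewicz ¬ gives 1 − 0.2 = 0.8
(not a → a): min(1, 1 − 0.8 + 0.2) = 0.4
((not a → a) → a): min(1, 1 − 0.4 + 0.2) = 0.8
(b → c): min(1, 1 − 0.6 + 0.5) = 0.9
(((not a → a) → a) ∧ (b → c)) = min(0.8, 0.9) = 0.8
(b → c): min(1, 1 − 0.6 + 0.5) = 0.9
(b → (b → c)): min(1, 1 − 0.6 + 0.9) = 1
(d → d): min(1, 1 − 0.9 + 0.9) = 1
not (d → d): Łukasiewicz ¬ gives 1 − 1 = 0
((b → (b → c)) → not (d → d)): min(1, 1 − 1 + 0) = 0
not ((b → (b → c)) → not (d → d)): Łukasiewicz ¬ gives 1 − 0 = 1
not a: Łukasiewicz ¬ gives 1 − 0.2 = 0.8
(not ((b → (b → c)) → not (d → d)) ∨ not a) = max(1, 0.8) = 1
not (not ((b → (b → c)) → not (d → d)) ∨ not a): Łukasiewicz ¬ gives 1 − 1 = 0
((((not a → a) → a) ∧ (b → c)) ∧ not (not ((b → (b → c)) → not (d → d)) ∨ not a)) = min(0.8, 0) = 0
(b → ((((not a → a) → a) ∧ (b → c)) ∧ not (not ((b → (b → c)) → not (d → d)) ∨ not a))): min(1, 1 − 0.6 + 0) = 0.4

0.40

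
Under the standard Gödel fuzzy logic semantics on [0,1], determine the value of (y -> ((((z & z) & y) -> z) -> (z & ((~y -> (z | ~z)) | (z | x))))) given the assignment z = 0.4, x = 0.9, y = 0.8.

(z & z) = min(0.4, 0.4) = 0.4
((z & z) & y) = min(0.4, 0.8) = 0.4
(((z & z) & y) -> z): 0.4 ≤ 0.4, so result = 1
~y: Gödel ¬ of 0.8 = 0 (operand ≠ 0)
~z: Gödel ¬ of 0.4 = 0 (operand ≠ 0)
(z | ~z) = max(0.4, 0) = 0.4
(~y -> (z | ~z)): 0 ≤ 0.4, so result = 1
(z | x) = max(0.4, 0.9) = 0.9
((~y -> (z | ~z)) | (z | x)) = max(1, 0.9) = 1
(z & ((~y -> (z | ~z)) | (z | x))) = min(0.4, 1) = 0.4
((((z & z) & y) -> z) -> (z & ((~y -> (z | ~z)) | (z | x)))): 1 > 0.4, so result = 0.4
(y -> ((((z & z) & y) -> z) -> (z & ((~y -> (z | ~z)) | (z | x))))): 0.8 > 0.4, so result = 0.4

0.40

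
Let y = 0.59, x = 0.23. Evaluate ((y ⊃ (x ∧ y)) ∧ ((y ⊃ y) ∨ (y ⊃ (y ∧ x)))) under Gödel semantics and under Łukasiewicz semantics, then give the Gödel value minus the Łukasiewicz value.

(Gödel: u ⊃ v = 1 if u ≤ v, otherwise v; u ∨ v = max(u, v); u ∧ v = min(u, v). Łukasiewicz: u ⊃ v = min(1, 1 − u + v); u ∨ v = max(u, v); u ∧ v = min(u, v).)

Gödel evaluation:
  (x ∧ y) = min(0.23, 0.59) = 0.23
  (y ⊃ (x ∧ y)): 0.59 > 0.23, so result = 0.23
  (y ⊃ y): 0.59 ≤ 0.59, so result = 1
  (y ∧ x) = min(0.59, 0.23) = 0.23
  (y ⊃ (y ∧ x)): 0.59 > 0.23, so result = 0.23
  ((y ⊃ y) ∨ (y ⊃ (y ∧ x))) = max(1, 0.23) = 1
  ((y ⊃ (x ∧ y)) ∧ ((y ⊃ y) ∨ (y ⊃ (y ∧ x)))) = min(0.23, 1) = 0.23
  Gödel value = 0.23
Łukasiewicz evaluation:
  (x ∧ y) = min(0.23, 0.59) = 0.23
  (y ⊃ (x ∧ y)): min(1, 1 − 0.59 + 0.23) = 0.64
  (y ⊃ y): min(1, 1 − 0.59 + 0.59) = 1
  (y ∧ x) = min(0.59, 0.23) = 0.23
  (y ⊃ (y ∧ x)): min(1, 1 − 0.59 + 0.23) = 0.64
  ((y ⊃ y) ∨ (y ⊃ (y ∧ x))) = max(1, 0.64) = 1
  ((y ⊃ (x ∧ y)) ∧ ((y ⊃ y) ∨ (y ⊃ (y ∧ x)))) = min(0.64, 1) = 0.64
  Łukasiewicz value = 0.64
Difference: 0.23 − 0.64 = -0.41

-0.41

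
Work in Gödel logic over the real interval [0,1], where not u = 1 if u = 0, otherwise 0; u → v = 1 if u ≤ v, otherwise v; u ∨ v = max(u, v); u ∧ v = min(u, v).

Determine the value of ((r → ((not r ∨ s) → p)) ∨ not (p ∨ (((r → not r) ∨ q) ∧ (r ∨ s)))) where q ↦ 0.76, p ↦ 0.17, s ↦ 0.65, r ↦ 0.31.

not r: Gödel ¬ of 0.31 = 0 (operand ≠ 0)
(not r ∨ s) = max(0, 0.65) = 0.65
((not r ∨ s) → p): 0.65 > 0.17, so result = 0.17
(r → ((not r ∨ s) → p)): 0.31 > 0.17, so result = 0.17
not r: Gödel ¬ of 0.31 = 0 (operand ≠ 0)
(r → not r): 0.31 > 0, so result = 0
((r → not r) ∨ q) = max(0, 0.76) = 0.76
(r ∨ s) = max(0.31, 0.65) = 0.65
(((r → not r) ∨ q) ∧ (r ∨ s)) = min(0.76, 0.65) = 0.65
(p ∨ (((r → not r) ∨ q) ∧ (r ∨ s))) = max(0.17, 0.65) = 0.65
not (p ∨ (((r → not r) ∨ q) ∧ (r ∨ s))): Gödel ¬ of 0.65 = 0 (operand ≠ 0)
((r → ((not r ∨ s) → p)) ∨ not (p ∨ (((r → not r) ∨ q) ∧ (r ∨ s)))) = max(0.17, 0) = 0.17

0.17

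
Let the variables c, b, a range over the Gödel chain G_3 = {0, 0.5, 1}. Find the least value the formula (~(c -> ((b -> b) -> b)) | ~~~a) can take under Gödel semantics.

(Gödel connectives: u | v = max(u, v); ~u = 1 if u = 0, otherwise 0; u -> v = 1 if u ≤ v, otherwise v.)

0.00

The minimum is attained at c = 0, b = 0, a = 0.5:
  (b -> b): 0 ≤ 0, so result = 1
  ((b -> b) -> b): 1 > 0, so result = 0
  (c -> ((b -> b) -> b)): 0 ≤ 0, so result = 1
  ~(c -> ((b -> b) -> b)): Gödel ¬ of 1 = 0 (operand ≠ 0)
  ~a: Gödel ¬ of 0.5 = 0 (operand ≠ 0)
  ~~a: Gödel ¬ of 0 = 1 (operand is 0)
  ~~~a: Gödel ¬ of 1 = 0 (operand ≠ 0)
  (~(c -> ((b -> b) -> b)) | ~~~a) = max(0, 0) = 0
Checking all 27 assignments confirms none give a value below 0.00.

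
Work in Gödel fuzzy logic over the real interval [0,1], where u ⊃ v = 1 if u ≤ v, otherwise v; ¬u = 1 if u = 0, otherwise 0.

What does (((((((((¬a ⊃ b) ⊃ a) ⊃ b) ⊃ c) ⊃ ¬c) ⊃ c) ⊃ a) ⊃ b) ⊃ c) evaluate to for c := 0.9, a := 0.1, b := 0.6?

¬a: Gödel ¬ of 0.1 = 0 (operand ≠ 0)
(¬a ⊃ b): 0 ≤ 0.6, so result = 1
((¬a ⊃ b) ⊃ a): 1 > 0.1, so result = 0.1
(((¬a ⊃ b) ⊃ a) ⊃ b): 0.1 ≤ 0.6, so result = 1
((((¬a ⊃ b) ⊃ a) ⊃ b) ⊃ c): 1 > 0.9, so result = 0.9
¬c: Gödel ¬ of 0.9 = 0 (operand ≠ 0)
(((((¬a ⊃ b) ⊃ a) ⊃ b) ⊃ c) ⊃ ¬c): 0.9 > 0, so result = 0
((((((¬a ⊃ b) ⊃ a) ⊃ b) ⊃ c) ⊃ ¬c) ⊃ c): 0 ≤ 0.9, so result = 1
(((((((¬a ⊃ b) ⊃ a) ⊃ b) ⊃ c) ⊃ ¬c) ⊃ c) ⊃ a): 1 > 0.1, so result = 0.1
((((((((¬a ⊃ b) ⊃ a) ⊃ b) ⊃ c) ⊃ ¬c) ⊃ c) ⊃ a) ⊃ b): 0.1 ≤ 0.6, so result = 1
(((((((((¬a ⊃ b) ⊃ a) ⊃ b) ⊃ c) ⊃ ¬c) ⊃ c) ⊃ a) ⊃ b) ⊃ c): 1 > 0.9, so result = 0.9

0.90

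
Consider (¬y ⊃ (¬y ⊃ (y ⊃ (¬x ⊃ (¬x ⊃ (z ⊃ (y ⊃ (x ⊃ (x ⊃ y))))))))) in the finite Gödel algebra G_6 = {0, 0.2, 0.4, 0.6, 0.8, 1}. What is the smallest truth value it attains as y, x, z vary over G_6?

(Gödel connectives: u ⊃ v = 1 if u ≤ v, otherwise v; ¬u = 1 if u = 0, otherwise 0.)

1.00

Every assignment gives 1. For instance at y = 0, x = 0, z = 0:
  ¬y: Gödel ¬ of 0 = 1 (operand is 0)
  ¬y: Gödel ¬ of 0 = 1 (operand is 0)
  ¬x: Gödel ¬ of 0 = 1 (operand is 0)
  ¬x: Gödel ¬ of 0 = 1 (operand is 0)
  (x ⊃ y): 0 ≤ 0, so result = 1
  (x ⊃ (x ⊃ y)): 0 ≤ 1, so result = 1
  (y ⊃ (x ⊃ (x ⊃ y))): 0 ≤ 1, so result = 1
  (z ⊃ (y ⊃ (x ⊃ (x ⊃ y)))): 0 ≤ 1, so result = 1
  (¬x ⊃ (z ⊃ (y ⊃ (x ⊃ (x ⊃ y))))): 1 ≤ 1, so result = 1
  (¬x ⊃ (¬x ⊃ (z ⊃ (y ⊃ (x ⊃ (x ⊃ y)))))): 1 ≤ 1, so result = 1
  (y ⊃ (¬x ⊃ (¬x ⊃ (z ⊃ (y ⊃ (x ⊃ (x ⊃ y))))))): 0 ≤ 1, so result = 1
  (¬y ⊃ (y ⊃ (¬x ⊃ (¬x ⊃ (z ⊃ (y ⊃ (x ⊃ (x ⊃ y)))))))): 1 ≤ 1, so result = 1
  (¬y ⊃ (¬y ⊃ (y ⊃ (¬x ⊃ (¬x ⊃ (z ⊃ (y ⊃ (x ⊃ (x ⊃ y))))))))): 1 ≤ 1, so result = 1
All 216 assignments give value 1 — the formula is a G_6-tautology.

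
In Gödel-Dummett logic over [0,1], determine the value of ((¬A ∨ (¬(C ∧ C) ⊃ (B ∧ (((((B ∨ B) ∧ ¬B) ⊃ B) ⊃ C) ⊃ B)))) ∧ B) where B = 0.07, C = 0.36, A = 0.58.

0.07

¬A: Gödel ¬ of 0.58 = 0 (operand ≠ 0)
(C ∧ C) = min(0.36, 0.36) = 0.36
¬(C ∧ C): Gödel ¬ of 0.36 = 0 (operand ≠ 0)
(B ∨ B) = max(0.07, 0.07) = 0.07
¬B: Gödel ¬ of 0.07 = 0 (operand ≠ 0)
((B ∨ B) ∧ ¬B) = min(0.07, 0) = 0
(((B ∨ B) ∧ ¬B) ⊃ B): 0 ≤ 0.07, so result = 1
((((B ∨ B) ∧ ¬B) ⊃ B) ⊃ C): 1 > 0.36, so result = 0.36
(((((B ∨ B) ∧ ¬B) ⊃ B) ⊃ C) ⊃ B): 0.36 > 0.07, so result = 0.07
(B ∧ (((((B ∨ B) ∧ ¬B) ⊃ B) ⊃ C) ⊃ B)) = min(0.07, 0.07) = 0.07
(¬(C ∧ C) ⊃ (B ∧ (((((B ∨ B) ∧ ¬B) ⊃ B) ⊃ C) ⊃ B))): 0 ≤ 0.07, so result = 1
(¬A ∨ (¬(C ∧ C) ⊃ (B ∧ (((((B ∨ B) ∧ ¬B) ⊃ B) ⊃ C) ⊃ B)))) = max(0, 1) = 1
((¬A ∨ (¬(C ∧ C) ⊃ (B ∧ (((((B ∨ B) ∧ ¬B) ⊃ B) ⊃ C) ⊃ B)))) ∧ B) = min(1, 0.07) = 0.07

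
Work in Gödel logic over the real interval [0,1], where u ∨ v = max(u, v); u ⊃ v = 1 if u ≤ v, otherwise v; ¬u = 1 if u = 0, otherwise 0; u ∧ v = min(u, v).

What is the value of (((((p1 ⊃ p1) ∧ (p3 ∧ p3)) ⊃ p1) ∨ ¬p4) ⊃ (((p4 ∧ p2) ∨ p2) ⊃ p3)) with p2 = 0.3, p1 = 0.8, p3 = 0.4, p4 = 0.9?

(p1 ⊃ p1): 0.8 ≤ 0.8, so result = 1
(p3 ∧ p3) = min(0.4, 0.4) = 0.4
((p1 ⊃ p1) ∧ (p3 ∧ p3)) = min(1, 0.4) = 0.4
(((p1 ⊃ p1) ∧ (p3 ∧ p3)) ⊃ p1): 0.4 ≤ 0.8, so result = 1
¬p4: Gödel ¬ of 0.9 = 0 (operand ≠ 0)
((((p1 ⊃ p1) ∧ (p3 ∧ p3)) ⊃ p1) ∨ ¬p4) = max(1, 0) = 1
(p4 ∧ p2) = min(0.9, 0.3) = 0.3
((p4 ∧ p2) ∨ p2) = max(0.3, 0.3) = 0.3
(((p4 ∧ p2) ∨ p2) ⊃ p3): 0.3 ≤ 0.4, so result = 1
(((((p1 ⊃ p1) ∧ (p3 ∧ p3)) ⊃ p1) ∨ ¬p4) ⊃ (((p4 ∧ p2) ∨ p2) ⊃ p3)): 1 ≤ 1, so result = 1

1.00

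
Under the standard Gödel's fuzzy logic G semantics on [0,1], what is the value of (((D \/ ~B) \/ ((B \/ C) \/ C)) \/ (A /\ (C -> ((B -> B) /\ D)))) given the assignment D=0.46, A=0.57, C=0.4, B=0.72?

0.72

~B: Gödel ¬ of 0.72 = 0 (operand ≠ 0)
(D \/ ~B) = max(0.46, 0) = 0.46
(B \/ C) = max(0.72, 0.4) = 0.72
((B \/ C) \/ C) = max(0.72, 0.4) = 0.72
((D \/ ~B) \/ ((B \/ C) \/ C)) = max(0.46, 0.72) = 0.72
(B -> B): 0.72 ≤ 0.72, so result = 1
((B -> B) /\ D) = min(1, 0.46) = 0.46
(C -> ((B -> B) /\ D)): 0.4 ≤ 0.46, so result = 1
(A /\ (C -> ((B -> B) /\ D))) = min(0.57, 1) = 0.57
(((D \/ ~B) \/ ((B \/ C) \/ C)) \/ (A /\ (C -> ((B -> B) /\ D)))) = max(0.72, 0.57) = 0.72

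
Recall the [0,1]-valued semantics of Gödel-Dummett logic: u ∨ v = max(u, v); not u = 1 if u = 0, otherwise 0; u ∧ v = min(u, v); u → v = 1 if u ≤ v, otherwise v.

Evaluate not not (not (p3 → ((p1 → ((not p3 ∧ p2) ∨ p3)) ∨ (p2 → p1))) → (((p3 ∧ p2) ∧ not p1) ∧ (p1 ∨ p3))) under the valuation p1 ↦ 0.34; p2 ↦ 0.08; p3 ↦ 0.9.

not p3: Gödel ¬ of 0.9 = 0 (operand ≠ 0)
(not p3 ∧ p2) = min(0, 0.08) = 0
((not p3 ∧ p2) ∨ p3) = max(0, 0.9) = 0.9
(p1 → ((not p3 ∧ p2) ∨ p3)): 0.34 ≤ 0.9, so result = 1
(p2 → p1): 0.08 ≤ 0.34, so result = 1
((p1 → ((not p3 ∧ p2) ∨ p3)) ∨ (p2 → p1)) = max(1, 1) = 1
(p3 → ((p1 → ((not p3 ∧ p2) ∨ p3)) ∨ (p2 → p1))): 0.9 ≤ 1, so result = 1
not (p3 → ((p1 → ((not p3 ∧ p2) ∨ p3)) ∨ (p2 → p1))): Gödel ¬ of 1 = 0 (operand ≠ 0)
(p3 ∧ p2) = min(0.9, 0.08) = 0.08
not p1: Gödel ¬ of 0.34 = 0 (operand ≠ 0)
((p3 ∧ p2) ∧ not p1) = min(0.08, 0) = 0
(p1 ∨ p3) = max(0.34, 0.9) = 0.9
(((p3 ∧ p2) ∧ not p1) ∧ (p1 ∨ p3)) = min(0, 0.9) = 0
(not (p3 → ((p1 → ((not p3 ∧ p2) ∨ p3)) ∨ (p2 → p1))) → (((p3 ∧ p2) ∧ not p1) ∧ (p1 ∨ p3))): 0 ≤ 0, so result = 1
not (not (p3 → ((p1 → ((not p3 ∧ p2) ∨ p3)) ∨ (p2 → p1))) → (((p3 ∧ p2) ∧ not p1) ∧ (p1 ∨ p3))): Gödel ¬ of 1 = 0 (operand ≠ 0)
not not (not (p3 → ((p1 → ((not p3 ∧ p2) ∨ p3)) ∨ (p2 → p1))) → (((p3 ∧ p2) ∧ not p1) ∧ (p1 ∨ p3))): Gödel ¬ of 0 = 1 (operand is 0)

1.00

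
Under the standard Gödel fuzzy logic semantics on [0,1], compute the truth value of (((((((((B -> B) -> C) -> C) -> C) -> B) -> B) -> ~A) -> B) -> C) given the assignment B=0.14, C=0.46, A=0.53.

0.46

(B -> B): 0.14 ≤ 0.14, so result = 1
((B -> B) -> C): 1 > 0.46, so result = 0.46
(((B -> B) -> C) -> C): 0.46 ≤ 0.46, so result = 1
((((B -> B) -> C) -> C) -> C): 1 > 0.46, so result = 0.46
(((((B -> B) -> C) -> C) -> C) -> B): 0.46 > 0.14, so result = 0.14
((((((B -> B) -> C) -> C) -> C) -> B) -> B): 0.14 ≤ 0.14, so result = 1
~A: Gödel ¬ of 0.53 = 0 (operand ≠ 0)
(((((((B -> B) -> C) -> C) -> C) -> B) -> B) -> ~A): 1 > 0, so result = 0
((((((((B -> B) -> C) -> C) -> C) -> B) -> B) -> ~A) -> B): 0 ≤ 0.14, so result = 1
(((((((((B -> B) -> C) -> C) -> C) -> B) -> B) -> ~A) -> B) -> C): 1 > 0.46, so result = 0.46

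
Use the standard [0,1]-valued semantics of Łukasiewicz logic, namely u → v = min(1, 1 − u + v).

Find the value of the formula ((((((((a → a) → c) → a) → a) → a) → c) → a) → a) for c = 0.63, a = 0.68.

0.68

(a → a): min(1, 1 − 0.68 + 0.68) = 1
((a → a) → c): min(1, 1 − 1 + 0.63) = 0.63
(((a → a) → c) → a): min(1, 1 − 0.63 + 0.68) = 1
((((a → a) → c) → a) → a): min(1, 1 − 1 + 0.68) = 0.68
(((((a → a) → c) → a) → a) → a): min(1, 1 − 0.68 + 0.68) = 1
((((((a → a) → c) → a) → a) → a) → c): min(1, 1 − 1 + 0.63) = 0.63
(((((((a → a) → c) → a) → a) → a) → c) → a): min(1, 1 − 0.63 + 0.68) = 1
((((((((a → a) → c) → a) → a) → a) → c) → a) → a): min(1, 1 − 1 + 0.68) = 0.68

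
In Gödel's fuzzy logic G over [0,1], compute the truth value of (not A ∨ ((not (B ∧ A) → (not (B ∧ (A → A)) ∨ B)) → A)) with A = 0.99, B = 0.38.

not A: Gödel ¬ of 0.99 = 0 (operand ≠ 0)
(B ∧ A) = min(0.38, 0.99) = 0.38
not (B ∧ A): Gödel ¬ of 0.38 = 0 (operand ≠ 0)
(A → A): 0.99 ≤ 0.99, so result = 1
(B ∧ (A → A)) = min(0.38, 1) = 0.38
not (B ∧ (A → A)): Gödel ¬ of 0.38 = 0 (operand ≠ 0)
(not (B ∧ (A → A)) ∨ B) = max(0, 0.38) = 0.38
(not (B ∧ A) → (not (B ∧ (A → A)) ∨ B)): 0 ≤ 0.38, so result = 1
((not (B ∧ A) → (not (B ∧ (A → A)) ∨ B)) → A): 1 > 0.99, so result = 0.99
(not A ∨ ((not (B ∧ A) → (not (B ∧ (A → A)) ∨ B)) → A)) = max(0, 0.99) = 0.99

0.99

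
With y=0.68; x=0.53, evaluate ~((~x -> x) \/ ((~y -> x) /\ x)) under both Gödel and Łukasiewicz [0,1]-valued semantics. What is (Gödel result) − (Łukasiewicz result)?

0.00

Gödel evaluation:
  ~x: Gödel ¬ of 0.53 = 0 (operand ≠ 0)
  (~x -> x): 0 ≤ 0.53, so result = 1
  ~y: Gödel ¬ of 0.68 = 0 (operand ≠ 0)
  (~y -> x): 0 ≤ 0.53, so result = 1
  ((~y -> x) /\ x) = min(1, 0.53) = 0.53
  ((~x -> x) \/ ((~y -> x) /\ x)) = max(1, 0.53) = 1
  ~((~x -> x) \/ ((~y -> x) /\ x)): Gödel ¬ of 1 = 0 (operand ≠ 0)
  Gödel value = 0
Łukasiewicz evaluation:
  ~x: Łukasiewicz ¬ gives 1 − 0.53 = 0.47
  (~x -> x): min(1, 1 − 0.47 + 0.53) = 1
  ~y: Łukasiewicz ¬ gives 1 − 0.68 = 0.32
  (~y -> x): min(1, 1 − 0.32 + 0.53) = 1
  ((~y -> x) /\ x) = min(1, 0.53) = 0.53
  ((~x -> x) \/ ((~y -> x) /\ x)) = max(1, 0.53) = 1
  ~((~x -> x) \/ ((~y -> x) /\ x)): Łukasiewicz ¬ gives 1 − 1 = 0
  Łukasiewicz value = 0
Difference: 0 − 0 = 0.00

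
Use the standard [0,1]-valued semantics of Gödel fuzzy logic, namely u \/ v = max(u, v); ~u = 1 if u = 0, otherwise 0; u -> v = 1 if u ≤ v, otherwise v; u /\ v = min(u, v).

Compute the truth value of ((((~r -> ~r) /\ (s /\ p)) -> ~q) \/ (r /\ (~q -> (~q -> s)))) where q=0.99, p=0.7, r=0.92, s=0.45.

~r: Gödel ¬ of 0.92 = 0 (operand ≠ 0)
~r: Gödel ¬ of 0.92 = 0 (operand ≠ 0)
(~r -> ~r): 0 ≤ 0, so result = 1
(s /\ p) = min(0.45, 0.7) = 0.45
((~r -> ~r) /\ (s /\ p)) = min(1, 0.45) = 0.45
~q: Gödel ¬ of 0.99 = 0 (operand ≠ 0)
(((~r -> ~r) /\ (s /\ p)) -> ~q): 0.45 > 0, so result = 0
~q: Gödel ¬ of 0.99 = 0 (operand ≠ 0)
~q: Gödel ¬ of 0.99 = 0 (operand ≠ 0)
(~q -> s): 0 ≤ 0.45, so result = 1
(~q -> (~q -> s)): 0 ≤ 1, so result = 1
(r /\ (~q -> (~q -> s))) = min(0.92, 1) = 0.92
((((~r -> ~r) /\ (s /\ p)) -> ~q) \/ (r /\ (~q -> (~q -> s)))) = max(0, 0.92) = 0.92

0.92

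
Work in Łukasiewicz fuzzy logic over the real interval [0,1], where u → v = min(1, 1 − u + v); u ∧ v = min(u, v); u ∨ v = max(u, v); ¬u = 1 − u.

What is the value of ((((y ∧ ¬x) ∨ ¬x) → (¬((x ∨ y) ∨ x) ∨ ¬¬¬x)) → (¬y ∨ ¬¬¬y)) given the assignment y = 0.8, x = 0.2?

0.20

¬x: Łukasiewicz ¬ gives 1 − 0.2 = 0.8
(y ∧ ¬x) = min(0.8, 0.8) = 0.8
¬x: Łukasiewicz ¬ gives 1 − 0.2 = 0.8
((y ∧ ¬x) ∨ ¬x) = max(0.8, 0.8) = 0.8
(x ∨ y) = max(0.2, 0.8) = 0.8
((x ∨ y) ∨ x) = max(0.8, 0.2) = 0.8
¬((x ∨ y) ∨ x): Łukasiewicz ¬ gives 1 − 0.8 = 0.2
¬x: Łukasiewicz ¬ gives 1 − 0.2 = 0.8
¬¬x: Łukasiewicz ¬ gives 1 − 0.8 = 0.2
¬¬¬x: Łukasiewicz ¬ gives 1 − 0.2 = 0.8
(¬((x ∨ y) ∨ x) ∨ ¬¬¬x) = max(0.2, 0.8) = 0.8
(((y ∧ ¬x) ∨ ¬x) → (¬((x ∨ y) ∨ x) ∨ ¬¬¬x)): min(1, 1 − 0.8 + 0.8) = 1
¬y: Łukasiewicz ¬ gives 1 − 0.8 = 0.2
¬y: Łukasiewicz ¬ gives 1 − 0.8 = 0.2
¬¬y: Łukasiewicz ¬ gives 1 − 0.2 = 0.8
¬¬¬y: Łukasiewicz ¬ gives 1 − 0.8 = 0.2
(¬y ∨ ¬¬¬y) = max(0.2, 0.2) = 0.2
((((y ∧ ¬x) ∨ ¬x) → (¬((x ∨ y) ∨ x) ∨ ¬¬¬x)) → (¬y ∨ ¬¬¬y)): min(1, 1 − 1 + 0.2) = 0.2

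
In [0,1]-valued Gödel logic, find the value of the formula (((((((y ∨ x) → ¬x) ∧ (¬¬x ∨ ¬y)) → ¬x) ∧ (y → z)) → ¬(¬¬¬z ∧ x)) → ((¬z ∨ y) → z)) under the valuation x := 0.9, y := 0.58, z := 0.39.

(y ∨ x) = max(0.58, 0.9) = 0.9
¬x: Gödel ¬ of 0.9 = 0 (operand ≠ 0)
((y ∨ x) → ¬x): 0.9 > 0, so result = 0
¬x: Gödel ¬ of 0.9 = 0 (operand ≠ 0)
¬¬x: Gödel ¬ of 0 = 1 (operand is 0)
¬y: Gödel ¬ of 0.58 = 0 (operand ≠ 0)
(¬¬x ∨ ¬y) = max(1, 0) = 1
(((y ∨ x) → ¬x) ∧ (¬¬x ∨ ¬y)) = min(0, 1) = 0
¬x: Gödel ¬ of 0.9 = 0 (operand ≠ 0)
((((y ∨ x) → ¬x) ∧ (¬¬x ∨ ¬y)) → ¬x): 0 ≤ 0, so result = 1
(y → z): 0.58 > 0.39, so result = 0.39
(((((y ∨ x) → ¬x) ∧ (¬¬x ∨ ¬y)) → ¬x) ∧ (y → z)) = min(1, 0.39) = 0.39
¬z: Gödel ¬ of 0.39 = 0 (operand ≠ 0)
¬¬z: Gödel ¬ of 0 = 1 (operand is 0)
¬¬¬z: Gödel ¬ of 1 = 0 (operand ≠ 0)
(¬¬¬z ∧ x) = min(0, 0.9) = 0
¬(¬¬¬z ∧ x): Gödel ¬ of 0 = 1 (operand is 0)
((((((y ∨ x) → ¬x) ∧ (¬¬x ∨ ¬y)) → ¬x) ∧ (y → z)) → ¬(¬¬¬z ∧ x)): 0.39 ≤ 1, so result = 1
¬z: Gödel ¬ of 0.39 = 0 (operand ≠ 0)
(¬z ∨ y) = max(0, 0.58) = 0.58
((¬z ∨ y) → z): 0.58 > 0.39, so result = 0.39
(((((((y ∨ x) → ¬x) ∧ (¬¬x ∨ ¬y)) → ¬x) ∧ (y → z)) → ¬(¬¬¬z ∧ x)) → ((¬z ∨ y) → z)): 1 > 0.39, so result = 0.39

0.39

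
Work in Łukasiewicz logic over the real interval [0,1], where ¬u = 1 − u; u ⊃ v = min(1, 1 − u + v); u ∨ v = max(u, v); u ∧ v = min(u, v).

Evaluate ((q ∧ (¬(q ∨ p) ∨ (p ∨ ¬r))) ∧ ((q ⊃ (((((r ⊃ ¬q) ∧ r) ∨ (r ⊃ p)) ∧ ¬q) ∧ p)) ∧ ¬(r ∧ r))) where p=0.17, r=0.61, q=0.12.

0.12

(q ∨ p) = max(0.12, 0.17) = 0.17
¬(q ∨ p): Łukasiewicz ¬ gives 1 − 0.17 = 0.83
¬r: Łukasiewicz ¬ gives 1 − 0.61 = 0.39
(p ∨ ¬r) = max(0.17, 0.39) = 0.39
(¬(q ∨ p) ∨ (p ∨ ¬r)) = max(0.83, 0.39) = 0.83
(q ∧ (¬(q ∨ p) ∨ (p ∨ ¬r))) = min(0.12, 0.83) = 0.12
¬q: Łukasiewicz ¬ gives 1 − 0.12 = 0.88
(r ⊃ ¬q): min(1, 1 − 0.61 + 0.88) = 1
((r ⊃ ¬q) ∧ r) = min(1, 0.61) = 0.61
(r ⊃ p): min(1, 1 − 0.61 + 0.17) = 0.56
(((r ⊃ ¬q) ∧ r) ∨ (r ⊃ p)) = max(0.61, 0.56) = 0.61
¬q: Łukasiewicz ¬ gives 1 − 0.12 = 0.88
((((r ⊃ ¬q) ∧ r) ∨ (r ⊃ p)) ∧ ¬q) = min(0.61, 0.88) = 0.61
(((((r ⊃ ¬q) ∧ r) ∨ (r ⊃ p)) ∧ ¬q) ∧ p) = min(0.61, 0.17) = 0.17
(q ⊃ (((((r ⊃ ¬q) ∧ r) ∨ (r ⊃ p)) ∧ ¬q) ∧ p)): min(1, 1 − 0.12 + 0.17) = 1
(r ∧ r) = min(0.61, 0.61) = 0.61
¬(r ∧ r): Łukasiewicz ¬ gives 1 − 0.61 = 0.39
((q ⊃ (((((r ⊃ ¬q) ∧ r) ∨ (r ⊃ p)) ∧ ¬q) ∧ p)) ∧ ¬(r ∧ r)) = min(1, 0.39) = 0.39
((q ∧ (¬(q ∨ p) ∨ (p ∨ ¬r))) ∧ ((q ⊃ (((((r ⊃ ¬q) ∧ r) ∨ (r ⊃ p)) ∧ ¬q) ∧ p)) ∧ ¬(r ∧ r))) = min(0.12, 0.39) = 0.12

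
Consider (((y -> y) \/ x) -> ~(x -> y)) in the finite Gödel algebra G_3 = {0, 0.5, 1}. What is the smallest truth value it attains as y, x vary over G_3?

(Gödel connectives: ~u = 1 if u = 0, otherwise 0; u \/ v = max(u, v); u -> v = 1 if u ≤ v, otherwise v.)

The minimum is attained at y = 0, x = 0:
  (y -> y): 0 ≤ 0, so result = 1
  ((y -> y) \/ x) = max(1, 0) = 1
  (x -> y): 0 ≤ 0, so result = 1
  ~(x -> y): Gödel ¬ of 1 = 0 (operand ≠ 0)
  (((y -> y) \/ x) -> ~(x -> y)): 1 > 0, so result = 0
Checking all 9 assignments confirms none give a value below 0.00.

0.00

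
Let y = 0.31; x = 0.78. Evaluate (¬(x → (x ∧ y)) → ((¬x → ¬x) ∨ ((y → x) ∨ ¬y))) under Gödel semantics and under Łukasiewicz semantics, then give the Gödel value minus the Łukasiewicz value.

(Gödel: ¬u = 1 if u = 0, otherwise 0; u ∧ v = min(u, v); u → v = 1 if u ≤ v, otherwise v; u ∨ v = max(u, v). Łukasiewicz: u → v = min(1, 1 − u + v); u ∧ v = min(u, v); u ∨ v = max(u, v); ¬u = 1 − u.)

0.00

Gödel evaluation:
  (x ∧ y) = min(0.78, 0.31) = 0.31
  (x → (x ∧ y)): 0.78 > 0.31, so result = 0.31
  ¬(x → (x ∧ y)): Gödel ¬ of 0.31 = 0 (operand ≠ 0)
  ¬x: Gödel ¬ of 0.78 = 0 (operand ≠ 0)
  ¬x: Gödel ¬ of 0.78 = 0 (operand ≠ 0)
  (¬x → ¬x): 0 ≤ 0, so result = 1
  (y → x): 0.31 ≤ 0.78, so result = 1
  ¬y: Gödel ¬ of 0.31 = 0 (operand ≠ 0)
  ((y → x) ∨ ¬y) = max(1, 0) = 1
  ((¬x → ¬x) ∨ ((y → x) ∨ ¬y)) = max(1, 1) = 1
  (¬(x → (x ∧ y)) → ((¬x → ¬x) ∨ ((y → x) ∨ ¬y))): 0 ≤ 1, so result = 1
  Gödel value = 1
Łukasiewicz evaluation:
  (x ∧ y) = min(0.78, 0.31) = 0.31
  (x → (x ∧ y)): min(1, 1 − 0.78 + 0.31) = 0.53
  ¬(x → (x ∧ y)): Łukasiewicz ¬ gives 1 − 0.53 = 0.47
  ¬x: Łukasiewicz ¬ gives 1 − 0.78 = 0.22
  ¬x: Łukasiewicz ¬ gives 1 − 0.78 = 0.22
  (¬x → ¬x): min(1, 1 − 0.22 + 0.22) = 1
  (y → x): min(1, 1 − 0.31 + 0.78) = 1
  ¬y: Łukasiewicz ¬ gives 1 − 0.31 = 0.69
  ((y → x) ∨ ¬y) = max(1, 0.69) = 1
  ((¬x → ¬x) ∨ ((y → x) ∨ ¬y)) = max(1, 1) = 1
  (¬(x → (x ∧ y)) → ((¬x → ¬x) ∨ ((y → x) ∨ ¬y))): min(1, 1 − 0.47 + 1) = 1
  Łukasiewicz value = 1
Difference: 1 − 1 = 0.00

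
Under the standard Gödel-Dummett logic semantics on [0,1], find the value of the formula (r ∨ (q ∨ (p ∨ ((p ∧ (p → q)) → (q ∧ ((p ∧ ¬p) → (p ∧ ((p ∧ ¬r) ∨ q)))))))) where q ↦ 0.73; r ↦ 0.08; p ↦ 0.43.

(p → q): 0.43 ≤ 0.73, so result = 1
(p ∧ (p → q)) = min(0.43, 1) = 0.43
¬p: Gödel ¬ of 0.43 = 0 (operand ≠ 0)
(p ∧ ¬p) = min(0.43, 0) = 0
¬r: Gödel ¬ of 0.08 = 0 (operand ≠ 0)
(p ∧ ¬r) = min(0.43, 0) = 0
((p ∧ ¬r) ∨ q) = max(0, 0.73) = 0.73
(p ∧ ((p ∧ ¬r) ∨ q)) = min(0.43, 0.73) = 0.43
((p ∧ ¬p) → (p ∧ ((p ∧ ¬r) ∨ q))): 0 ≤ 0.43, so result = 1
(q ∧ ((p ∧ ¬p) → (p ∧ ((p ∧ ¬r) ∨ q)))) = min(0.73, 1) = 0.73
((p ∧ (p → q)) → (q ∧ ((p ∧ ¬p) → (p ∧ ((p ∧ ¬r) ∨ q))))): 0.43 ≤ 0.73, so result = 1
(p ∨ ((p ∧ (p → q)) → (q ∧ ((p ∧ ¬p) → (p ∧ ((p ∧ ¬r) ∨ q)))))) = max(0.43, 1) = 1
(q ∨ (p ∨ ((p ∧ (p → q)) → (q ∧ ((p ∧ ¬p) → (p ∧ ((p ∧ ¬r) ∨ q))))))) = max(0.73, 1) = 1
(r ∨ (q ∨ (p ∨ ((p ∧ (p → q)) → (q ∧ ((p ∧ ¬p) → (p ∧ ((p ∧ ¬r) ∨ q)))))))) = max(0.08, 1) = 1

1.00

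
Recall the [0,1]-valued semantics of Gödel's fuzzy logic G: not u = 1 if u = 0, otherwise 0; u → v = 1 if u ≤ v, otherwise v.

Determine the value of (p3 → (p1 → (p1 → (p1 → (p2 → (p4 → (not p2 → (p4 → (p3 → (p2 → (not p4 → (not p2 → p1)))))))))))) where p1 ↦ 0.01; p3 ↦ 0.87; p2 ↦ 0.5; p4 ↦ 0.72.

not p2: Gödel ¬ of 0.5 = 0 (operand ≠ 0)
not p4: Gödel ¬ of 0.72 = 0 (operand ≠ 0)
not p2: Gödel ¬ of 0.5 = 0 (operand ≠ 0)
(not p2 → p1): 0 ≤ 0.01, so result = 1
(not p4 → (not p2 → p1)): 0 ≤ 1, so result = 1
(p2 → (not p4 → (not p2 → p1))): 0.5 ≤ 1, so result = 1
(p3 → (p2 → (not p4 → (not p2 → p1)))): 0.87 ≤ 1, so result = 1
(p4 → (p3 → (p2 → (not p4 → (not p2 → p1))))): 0.72 ≤ 1, so result = 1
(not p2 → (p4 → (p3 → (p2 → (not p4 → (not p2 → p1)))))): 0 ≤ 1, so result = 1
(p4 → (not p2 → (p4 → (p3 → (p2 → (not p4 → (not p2 → p1))))))): 0.72 ≤ 1, so result = 1
(p2 → (p4 → (not p2 → (p4 → (p3 → (p2 → (not p4 → (not p2 → p1)))))))): 0.5 ≤ 1, so result = 1
(p1 → (p2 → (p4 → (not p2 → (p4 → (p3 → (p2 → (not p4 → (not p2 → p1))))))))): 0.01 ≤ 1, so result = 1
(p1 → (p1 → (p2 → (p4 → (not p2 → (p4 → (p3 → (p2 → (not p4 → (not p2 → p1)))))))))): 0.01 ≤ 1, so result = 1
(p1 → (p1 → (p1 → (p2 → (p4 → (not p2 → (p4 → (p3 → (p2 → (not p4 → (not p2 → p1))))))))))): 0.01 ≤ 1, so result = 1
(p3 → (p1 → (p1 → (p1 → (p2 → (p4 → (not p2 → (p4 → (p3 → (p2 → (not p4 → (not p2 → p1)))))))))))): 0.87 ≤ 1, so result = 1

1.00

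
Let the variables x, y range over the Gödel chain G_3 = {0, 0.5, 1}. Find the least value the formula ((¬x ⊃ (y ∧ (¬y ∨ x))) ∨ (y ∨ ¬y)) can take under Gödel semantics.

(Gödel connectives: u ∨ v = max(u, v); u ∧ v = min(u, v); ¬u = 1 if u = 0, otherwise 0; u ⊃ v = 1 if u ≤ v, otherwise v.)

0.50

The minimum is attained at x = 0, y = 0.5:
  ¬x: Gödel ¬ of 0 = 1 (operand is 0)
  ¬y: Gödel ¬ of 0.5 = 0 (operand ≠ 0)
  (¬y ∨ x) = max(0, 0) = 0
  (y ∧ (¬y ∨ x)) = min(0.5, 0) = 0
  (¬x ⊃ (y ∧ (¬y ∨ x))): 1 > 0, so result = 0
  ¬y: Gödel ¬ of 0.5 = 0 (operand ≠ 0)
  (y ∨ ¬y) = max(0.5, 0) = 0.5
  ((¬x ⊃ (y ∧ (¬y ∨ x))) ∨ (y ∨ ¬y)) = max(0, 0.5) = 0.5
Checking all 9 assignments confirms none give a value below 0.50.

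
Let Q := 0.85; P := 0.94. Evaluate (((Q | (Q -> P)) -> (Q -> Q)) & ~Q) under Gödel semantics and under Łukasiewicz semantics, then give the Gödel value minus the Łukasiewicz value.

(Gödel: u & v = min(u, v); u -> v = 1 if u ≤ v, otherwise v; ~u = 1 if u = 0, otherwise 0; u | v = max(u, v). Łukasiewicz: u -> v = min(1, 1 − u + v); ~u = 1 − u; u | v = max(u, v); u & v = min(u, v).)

-0.15

Gödel evaluation:
  (Q -> P): 0.85 ≤ 0.94, so result = 1
  (Q | (Q -> P)) = max(0.85, 1) = 1
  (Q -> Q): 0.85 ≤ 0.85, so result = 1
  ((Q | (Q -> P)) -> (Q -> Q)): 1 ≤ 1, so result = 1
  ~Q: Gödel ¬ of 0.85 = 0 (operand ≠ 0)
  (((Q | (Q -> P)) -> (Q -> Q)) & ~Q) = min(1, 0) = 0
  Gödel value = 0
Łukasiewicz evaluation:
  (Q -> P): min(1, 1 − 0.85 + 0.94) = 1
  (Q | (Q -> P)) = max(0.85, 1) = 1
  (Q -> Q): min(1, 1 − 0.85 + 0.85) = 1
  ((Q | (Q -> P)) -> (Q -> Q)): min(1, 1 − 1 + 1) = 1
  ~Q: Łukasiewicz ¬ gives 1 − 0.85 = 0.15
  (((Q | (Q -> P)) -> (Q -> Q)) & ~Q) = min(1, 0.15) = 0.15
  Łukasiewicz value = 0.15
Difference: 0 − 0.15 = -0.15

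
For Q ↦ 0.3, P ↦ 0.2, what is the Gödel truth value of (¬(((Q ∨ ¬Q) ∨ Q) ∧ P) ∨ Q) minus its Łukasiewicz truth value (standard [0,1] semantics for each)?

-0.50

Gödel evaluation:
  ¬Q: Gödel ¬ of 0.3 = 0 (operand ≠ 0)
  (Q ∨ ¬Q) = max(0.3, 0) = 0.3
  ((Q ∨ ¬Q) ∨ Q) = max(0.3, 0.3) = 0.3
  (((Q ∨ ¬Q) ∨ Q) ∧ P) = min(0.3, 0.2) = 0.2
  ¬(((Q ∨ ¬Q) ∨ Q) ∧ P): Gödel ¬ of 0.2 = 0 (operand ≠ 0)
  (¬(((Q ∨ ¬Q) ∨ Q) ∧ P) ∨ Q) = max(0, 0.3) = 0.3
  Gödel value = 0.3
Łukasiewicz evaluation:
  ¬Q: Łukasiewicz ¬ gives 1 − 0.3 = 0.7
  (Q ∨ ¬Q) = max(0.3, 0.7) = 0.7
  ((Q ∨ ¬Q) ∨ Q) = max(0.7, 0.3) = 0.7
  (((Q ∨ ¬Q) ∨ Q) ∧ P) = min(0.7, 0.2) = 0.2
  ¬(((Q ∨ ¬Q) ∨ Q) ∧ P): Łukasiewicz ¬ gives 1 − 0.2 = 0.8
  (¬(((Q ∨ ¬Q) ∨ Q) ∧ P) ∨ Q) = max(0.8, 0.3) = 0.8
  Łukasiewicz value = 0.8
Difference: 0.3 − 0.8 = -0.50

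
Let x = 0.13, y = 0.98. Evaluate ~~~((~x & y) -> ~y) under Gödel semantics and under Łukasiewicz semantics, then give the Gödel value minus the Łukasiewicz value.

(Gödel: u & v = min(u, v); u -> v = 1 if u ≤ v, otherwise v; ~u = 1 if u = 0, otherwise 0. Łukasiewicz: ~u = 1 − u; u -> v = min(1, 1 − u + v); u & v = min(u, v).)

-0.85

Gödel evaluation:
  ~x: Gödel ¬ of 0.13 = 0 (operand ≠ 0)
  (~x & y) = min(0, 0.98) = 0
  ~y: Gödel ¬ of 0.98 = 0 (operand ≠ 0)
  ((~x & y) -> ~y): 0 ≤ 0, so result = 1
  ~((~x & y) -> ~y): Gödel ¬ of 1 = 0 (operand ≠ 0)
  ~~((~x & y) -> ~y): Gödel ¬ of 0 = 1 (operand is 0)
  ~~~((~x & y) -> ~y): Gödel ¬ of 1 = 0 (operand ≠ 0)
  Gödel value = 0
Łukasiewicz evaluation:
  ~x: Łukasiewicz ¬ gives 1 − 0.13 = 0.87
  (~x & y) = min(0.87, 0.98) = 0.87
  ~y: Łukasiewicz ¬ gives 1 − 0.98 = 0.02
  ((~x & y) -> ~y): min(1, 1 − 0.87 + 0.02) = 0.15
  ~((~x & y) -> ~y): Łukasiewicz ¬ gives 1 − 0.15 = 0.85
  ~~((~x & y) -> ~y): Łukasiewicz ¬ gives 1 − 0.85 = 0.15
  ~~~((~x & y) -> ~y): Łukasiewicz ¬ gives 1 − 0.15 = 0.85
  Łukasiewicz value = 0.85
Difference: 0 − 0.85 = -0.85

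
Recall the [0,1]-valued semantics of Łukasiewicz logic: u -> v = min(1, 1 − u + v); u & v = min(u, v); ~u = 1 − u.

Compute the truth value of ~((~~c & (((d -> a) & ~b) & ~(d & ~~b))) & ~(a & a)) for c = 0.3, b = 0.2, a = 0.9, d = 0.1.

0.90

~c: Łukasiewicz ¬ gives 1 − 0.3 = 0.7
~~c: Łukasiewicz ¬ gives 1 − 0.7 = 0.3
(d -> a): min(1, 1 − 0.1 + 0.9) = 1
~b: Łukasiewicz ¬ gives 1 − 0.2 = 0.8
((d -> a) & ~b) = min(1, 0.8) = 0.8
~b: Łukasiewicz ¬ gives 1 − 0.2 = 0.8
~~b: Łukasiewicz ¬ gives 1 − 0.8 = 0.2
(d & ~~b) = min(0.1, 0.2) = 0.1
~(d & ~~b): Łukasiewicz ¬ gives 1 − 0.1 = 0.9
(((d -> a) & ~b) & ~(d & ~~b)) = min(0.8, 0.9) = 0.8
(~~c & (((d -> a) & ~b) & ~(d & ~~b))) = min(0.3, 0.8) = 0.3
(a & a) = min(0.9, 0.9) = 0.9
~(a & a): Łukasiewicz ¬ gives 1 − 0.9 = 0.1
((~~c & (((d -> a) & ~b) & ~(d & ~~b))) & ~(a & a)) = min(0.3, 0.1) = 0.1
~((~~c & (((d -> a) & ~b) & ~(d & ~~b))) & ~(a & a)): Łukasiewicz ¬ gives 1 − 0.1 = 0.9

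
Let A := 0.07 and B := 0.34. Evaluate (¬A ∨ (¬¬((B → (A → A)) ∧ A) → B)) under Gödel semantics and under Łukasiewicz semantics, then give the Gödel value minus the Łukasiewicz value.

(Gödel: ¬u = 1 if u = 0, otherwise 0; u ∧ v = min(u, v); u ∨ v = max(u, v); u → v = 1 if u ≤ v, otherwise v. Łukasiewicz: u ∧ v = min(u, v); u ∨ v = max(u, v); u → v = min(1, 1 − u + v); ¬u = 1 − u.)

Gödel evaluation:
  ¬A: Gödel ¬ of 0.07 = 0 (operand ≠ 0)
  (A → A): 0.07 ≤ 0.07, so result = 1
  (B → (A → A)): 0.34 ≤ 1, so result = 1
  ((B → (A → A)) ∧ A) = min(1, 0.07) = 0.07
  ¬((B → (A → A)) ∧ A): Gödel ¬ of 0.07 = 0 (operand ≠ 0)
  ¬¬((B → (A → A)) ∧ A): Gödel ¬ of 0 = 1 (operand is 0)
  (¬¬((B → (A → A)) ∧ A) → B): 1 > 0.34, so result = 0.34
  (¬A ∨ (¬¬((B → (A → A)) ∧ A) → B)) = max(0, 0.34) = 0.34
  Gödel value = 0.34
Łukasiewicz evaluation:
  ¬A: Łukasiewicz ¬ gives 1 − 0.07 = 0.93
  (A → A): min(1, 1 − 0.07 + 0.07) = 1
  (B → (A → A)): min(1, 1 − 0.34 + 1) = 1
  ((B → (A → A)) ∧ A) = min(1, 0.07) = 0.07
  ¬((B → (A → A)) ∧ A): Łukasiewicz ¬ gives 1 − 0.07 = 0.93
  ¬¬((B → (A → A)) ∧ A): Łukasiewicz ¬ gives 1 − 0.93 = 0.07
  (¬¬((B → (A → A)) ∧ A) → B): min(1, 1 − 0.07 + 0.34) = 1
  (¬A ∨ (¬¬((B → (A → A)) ∧ A) → B)) = max(0.93, 1) = 1
  Łukasiewicz value = 1
Difference: 0.34 − 1 = -0.66

-0.66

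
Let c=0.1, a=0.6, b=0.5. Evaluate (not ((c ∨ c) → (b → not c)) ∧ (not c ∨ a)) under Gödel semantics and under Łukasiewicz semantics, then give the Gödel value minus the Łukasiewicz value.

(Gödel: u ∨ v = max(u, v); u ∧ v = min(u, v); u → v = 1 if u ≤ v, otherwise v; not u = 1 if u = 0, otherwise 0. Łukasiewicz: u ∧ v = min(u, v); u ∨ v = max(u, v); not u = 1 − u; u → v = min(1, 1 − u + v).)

0.60

Gödel evaluation:
  (c ∨ c) = max(0.1, 0.1) = 0.1
  not c: Gödel ¬ of 0.1 = 0 (operand ≠ 0)
  (b → not c): 0.5 > 0, so result = 0
  ((c ∨ c) → (b → not c)): 0.1 > 0, so result = 0
  not ((c ∨ c) → (b → not c)): Gödel ¬ of 0 = 1 (operand is 0)
  not c: Gödel ¬ of 0.1 = 0 (operand ≠ 0)
  (not c ∨ a) = max(0, 0.6) = 0.6
  (not ((c ∨ c) → (b → not c)) ∧ (not c ∨ a)) = min(1, 0.6) = 0.6
  Gödel value = 0.6
Łukasiewicz evaluation:
  (c ∨ c) = max(0.1, 0.1) = 0.1
  not c: Łukasiewicz ¬ gives 1 − 0.1 = 0.9
  (b → not c): min(1, 1 − 0.5 + 0.9) = 1
  ((c ∨ c) → (b → not c)): min(1, 1 − 0.1 + 1) = 1
  not ((c ∨ c) → (b → not c)): Łukasiewicz ¬ gives 1 − 1 = 0
  not c: Łukasiewicz ¬ gives 1 − 0.1 = 0.9
  (not c ∨ a) = max(0.9, 0.6) = 0.9
  (not ((c ∨ c) → (b → not c)) ∧ (not c ∨ a)) = min(0, 0.9) = 0
  Łukasiewicz value = 0
Difference: 0.6 − 0 = 0.60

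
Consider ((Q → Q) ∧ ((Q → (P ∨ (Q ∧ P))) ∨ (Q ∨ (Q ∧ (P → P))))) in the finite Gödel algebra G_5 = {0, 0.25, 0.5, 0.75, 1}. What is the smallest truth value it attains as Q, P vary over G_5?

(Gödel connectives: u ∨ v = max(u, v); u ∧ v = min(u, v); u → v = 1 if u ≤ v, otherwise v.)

0.25

The minimum is attained at Q = 0.25, P = 0:
  (Q → Q): 0.25 ≤ 0.25, so result = 1
  (Q ∧ P) = min(0.25, 0) = 0
  (P ∨ (Q ∧ P)) = max(0, 0) = 0
  (Q → (P ∨ (Q ∧ P))): 0.25 > 0, so result = 0
  (P → P): 0 ≤ 0, so result = 1
  (Q ∧ (P → P)) = min(0.25, 1) = 0.25
  (Q ∨ (Q ∧ (P → P))) = max(0.25, 0.25) = 0.25
  ((Q → (P ∨ (Q ∧ P))) ∨ (Q ∨ (Q ∧ (P → P)))) = max(0, 0.25) = 0.25
  ((Q → Q) ∧ ((Q → (P ∨ (Q ∧ P))) ∨ (Q ∨ (Q ∧ (P → P))))) = min(1, 0.25) = 0.25
Checking all 25 assignments confirms none give a value below 0.25.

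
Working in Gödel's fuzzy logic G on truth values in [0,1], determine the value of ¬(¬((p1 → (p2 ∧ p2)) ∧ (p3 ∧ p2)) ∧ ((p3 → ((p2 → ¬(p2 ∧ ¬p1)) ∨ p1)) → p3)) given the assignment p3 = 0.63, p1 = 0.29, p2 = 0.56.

(p2 ∧ p2) = min(0.56, 0.56) = 0.56
(p1 → (p2 ∧ p2)): 0.29 ≤ 0.56, so result = 1
(p3 ∧ p2) = min(0.63, 0.56) = 0.56
((p1 → (p2 ∧ p2)) ∧ (p3 ∧ p2)) = min(1, 0.56) = 0.56
¬((p1 → (p2 ∧ p2)) ∧ (p3 ∧ p2)): Gödel ¬ of 0.56 = 0 (operand ≠ 0)
¬p1: Gödel ¬ of 0.29 = 0 (operand ≠ 0)
(p2 ∧ ¬p1) = min(0.56, 0) = 0
¬(p2 ∧ ¬p1): Gödel ¬ of 0 = 1 (operand is 0)
(p2 → ¬(p2 ∧ ¬p1)): 0.56 ≤ 1, so result = 1
((p2 → ¬(p2 ∧ ¬p1)) ∨ p1) = max(1, 0.29) = 1
(p3 → ((p2 → ¬(p2 ∧ ¬p1)) ∨ p1)): 0.63 ≤ 1, so result = 1
((p3 → ((p2 → ¬(p2 ∧ ¬p1)) ∨ p1)) → p3): 1 > 0.63, so result = 0.63
(¬((p1 → (p2 ∧ p2)) ∧ (p3 ∧ p2)) ∧ ((p3 → ((p2 → ¬(p2 ∧ ¬p1)) ∨ p1)) → p3)) = min(0, 0.63) = 0
¬(¬((p1 → (p2 ∧ p2)) ∧ (p3 ∧ p2)) ∧ ((p3 → ((p2 → ¬(p2 ∧ ¬p1)) ∨ p1)) → p3)): Gödel ¬ of 0 = 1 (operand is 0)

1.00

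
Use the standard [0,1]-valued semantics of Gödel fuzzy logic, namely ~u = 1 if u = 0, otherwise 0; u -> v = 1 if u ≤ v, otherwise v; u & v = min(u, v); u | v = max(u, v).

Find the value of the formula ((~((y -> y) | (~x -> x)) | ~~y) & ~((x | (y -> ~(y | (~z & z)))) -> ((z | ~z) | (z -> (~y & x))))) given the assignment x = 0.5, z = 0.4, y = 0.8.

0.00

(y -> y): 0.8 ≤ 0.8, so result = 1
~x: Gödel ¬ of 0.5 = 0 (operand ≠ 0)
(~x -> x): 0 ≤ 0.5, so result = 1
((y -> y) | (~x -> x)) = max(1, 1) = 1
~((y -> y) | (~x -> x)): Gödel ¬ of 1 = 0 (operand ≠ 0)
~y: Gödel ¬ of 0.8 = 0 (operand ≠ 0)
~~y: Gödel ¬ of 0 = 1 (operand is 0)
(~((y -> y) | (~x -> x)) | ~~y) = max(0, 1) = 1
~z: Gödel ¬ of 0.4 = 0 (operand ≠ 0)
(~z & z) = min(0, 0.4) = 0
(y | (~z & z)) = max(0.8, 0) = 0.8
~(y | (~z & z)): Gödel ¬ of 0.8 = 0 (operand ≠ 0)
(y -> ~(y | (~z & z))): 0.8 > 0, so result = 0
(x | (y -> ~(y | (~z & z)))) = max(0.5, 0) = 0.5
~z: Gödel ¬ of 0.4 = 0 (operand ≠ 0)
(z | ~z) = max(0.4, 0) = 0.4
~y: Gödel ¬ of 0.8 = 0 (operand ≠ 0)
(~y & x) = min(0, 0.5) = 0
(z -> (~y & x)): 0.4 > 0, so result = 0
((z | ~z) | (z -> (~y & x))) = max(0.4, 0) = 0.4
((x | (y -> ~(y | (~z & z)))) -> ((z | ~z) | (z -> (~y & x)))): 0.5 > 0.4, so result = 0.4
~((x | (y -> ~(y | (~z & z)))) -> ((z | ~z) | (z -> (~y & x)))): Gödel ¬ of 0.4 = 0 (operand ≠ 0)
((~((y -> y) | (~x -> x)) | ~~y) & ~((x | (y -> ~(y | (~z & z)))) -> ((z | ~z) | (z -> (~y & x))))) = min(1, 0) = 0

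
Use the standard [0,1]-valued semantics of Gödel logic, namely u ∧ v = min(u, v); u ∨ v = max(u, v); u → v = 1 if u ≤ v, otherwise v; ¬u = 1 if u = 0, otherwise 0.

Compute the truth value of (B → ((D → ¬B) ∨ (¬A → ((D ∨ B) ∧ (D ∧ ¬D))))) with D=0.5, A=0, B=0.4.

0.00

¬B: Gödel ¬ of 0.4 = 0 (operand ≠ 0)
(D → ¬B): 0.5 > 0, so result = 0
¬A: Gödel ¬ of 0 = 1 (operand is 0)
(D ∨ B) = max(0.5, 0.4) = 0.5
¬D: Gödel ¬ of 0.5 = 0 (operand ≠ 0)
(D ∧ ¬D) = min(0.5, 0) = 0
((D ∨ B) ∧ (D ∧ ¬D)) = min(0.5, 0) = 0
(¬A → ((D ∨ B) ∧ (D ∧ ¬D))): 1 > 0, so result = 0
((D → ¬B) ∨ (¬A → ((D ∨ B) ∧ (D ∧ ¬D)))) = max(0, 0) = 0
(B → ((D → ¬B) ∨ (¬A → ((D ∨ B) ∧ (D ∧ ¬D))))): 0.4 > 0, so result = 0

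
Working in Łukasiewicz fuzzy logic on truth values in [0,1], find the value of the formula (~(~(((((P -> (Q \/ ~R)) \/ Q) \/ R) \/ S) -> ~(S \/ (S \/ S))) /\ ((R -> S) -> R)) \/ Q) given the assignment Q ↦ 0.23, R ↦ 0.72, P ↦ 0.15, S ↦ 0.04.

0.96

~R: Łukasiewicz ¬ gives 1 − 0.72 = 0.28
(Q \/ ~R) = max(0.23, 0.28) = 0.28
(P -> (Q \/ ~R)): min(1, 1 − 0.15 + 0.28) = 1
((P -> (Q \/ ~R)) \/ Q) = max(1, 0.23) = 1
(((P -> (Q \/ ~R)) \/ Q) \/ R) = max(1, 0.72) = 1
((((P -> (Q \/ ~R)) \/ Q) \/ R) \/ S) = max(1, 0.04) = 1
(S \/ S) = max(0.04, 0.04) = 0.04
(S \/ (S \/ S)) = max(0.04, 0.04) = 0.04
~(S \/ (S \/ S)): Łukasiewicz ¬ gives 1 − 0.04 = 0.96
(((((P -> (Q \/ ~R)) \/ Q) \/ R) \/ S) -> ~(S \/ (S \/ S))): min(1, 1 − 1 + 0.96) = 0.96
~(((((P -> (Q \/ ~R)) \/ Q) \/ R) \/ S) -> ~(S \/ (S \/ S))): Łukasiewicz ¬ gives 1 − 0.96 = 0.04
(R -> S): min(1, 1 − 0.72 + 0.04) = 0.32
((R -> S) -> R): min(1, 1 − 0.32 + 0.72) = 1
(~(((((P -> (Q \/ ~R)) \/ Q) \/ R) \/ S) -> ~(S \/ (S \/ S))) /\ ((R -> S) -> R)) = min(0.04, 1) = 0.04
~(~(((((P -> (Q \/ ~R)) \/ Q) \/ R) \/ S) -> ~(S \/ (S \/ S))) /\ ((R -> S) -> R)): Łukasiewicz ¬ gives 1 − 0.04 = 0.96
(~(~(((((P -> (Q \/ ~R)) \/ Q) \/ R) \/ S) -> ~(S \/ (S \/ S))) /\ ((R -> S) -> R)) \/ Q) = max(0.96, 0.23) = 0.96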